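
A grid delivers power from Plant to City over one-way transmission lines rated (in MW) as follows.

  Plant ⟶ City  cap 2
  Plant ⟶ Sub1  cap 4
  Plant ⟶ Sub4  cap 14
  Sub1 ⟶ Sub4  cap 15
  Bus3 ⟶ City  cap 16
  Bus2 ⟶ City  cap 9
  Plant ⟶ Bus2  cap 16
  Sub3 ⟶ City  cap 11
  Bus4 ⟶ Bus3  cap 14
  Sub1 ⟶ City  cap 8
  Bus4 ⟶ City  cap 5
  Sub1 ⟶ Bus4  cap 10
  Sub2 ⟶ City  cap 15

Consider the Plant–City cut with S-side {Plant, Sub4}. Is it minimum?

Given cut capacity: 4 + 16 + 2 = 22.
Augment Plant→City: bottleneck 2, flow now 2.
Augment Plant→Sub1→City: bottleneck 4, flow now 6.
Augment Plant→Bus2→City: bottleneck 9, flow now 15.
No augmenting path remains; maximum flow = 15.
In the residual graph, reachable from Plant: {Plant, Bus2, Sub4}.
Min-cut edges: Plant→Sub1 (4), Plant→City (2), Bus2→City (9); capacity 4 + 2 + 9 = 15.
Cut capacity 22 exceeds the max flow 15, so it is not minimum.

No — its capacity is 22, but the minimum cut has capacity 15.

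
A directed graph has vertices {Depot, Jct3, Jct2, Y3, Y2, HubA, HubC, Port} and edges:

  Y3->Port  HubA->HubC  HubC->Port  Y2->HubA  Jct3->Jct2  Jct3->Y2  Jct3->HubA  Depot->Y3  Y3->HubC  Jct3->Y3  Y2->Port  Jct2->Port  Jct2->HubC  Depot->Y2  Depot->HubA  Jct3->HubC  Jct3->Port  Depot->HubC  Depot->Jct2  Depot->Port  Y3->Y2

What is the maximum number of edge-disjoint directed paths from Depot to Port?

Assign every edge capacity 1; by Menger, the answer equals the max flow.
Path Depot→Port (+1); total 1.
Path Depot→Jct2→Port (+1); total 2.
Path Depot→Y3→Port (+1); total 3.
Path Depot→Y2→Port (+1); total 4.
Path Depot→HubC→Port (+1); total 5.
No residual Depot→Port path; max flow = 5.
Certifying cut of size 5: {Depot→Jct2, Depot→Port, Depot→Y2, Depot→Y3, HubC→Port}.

5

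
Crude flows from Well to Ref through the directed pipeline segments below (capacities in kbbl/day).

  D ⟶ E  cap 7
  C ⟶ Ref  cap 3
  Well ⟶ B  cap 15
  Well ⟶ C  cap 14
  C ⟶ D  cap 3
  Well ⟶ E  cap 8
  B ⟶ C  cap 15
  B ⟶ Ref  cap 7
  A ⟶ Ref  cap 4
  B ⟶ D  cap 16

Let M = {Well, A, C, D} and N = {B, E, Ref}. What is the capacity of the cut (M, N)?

Edges leaving {Well, A, C, D}: Well→B (15), Well→E (8), A→Ref (4), C→Ref (3), D→E (7).
Cut capacity = 15 + 8 + 4 + 3 + 7 = 37.

37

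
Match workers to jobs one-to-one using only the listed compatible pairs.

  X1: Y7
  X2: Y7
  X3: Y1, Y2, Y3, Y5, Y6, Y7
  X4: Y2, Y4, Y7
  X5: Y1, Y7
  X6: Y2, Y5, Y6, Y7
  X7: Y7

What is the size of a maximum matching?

Unit-capacity flow: source→left, listed edges, right→sink; max matching = max flow.
Augmenting path X1→Y7 (+1); matched 1.
Augmenting path X3→Y1 (+1); matched 2.
Augmenting path X4→Y2 (+1); matched 3.
Augmenting path X6→Y5 (+1); matched 4.
Augmenting path X5→Y1→X3→Y3 (+1); matched 5.
No augmenting path remains; maximum matching = 5.
König certificate: {X3, X4, X5, X6, Y7} is a vertex cover of size 5 (every listed pair touches it), so no matching can be larger.

5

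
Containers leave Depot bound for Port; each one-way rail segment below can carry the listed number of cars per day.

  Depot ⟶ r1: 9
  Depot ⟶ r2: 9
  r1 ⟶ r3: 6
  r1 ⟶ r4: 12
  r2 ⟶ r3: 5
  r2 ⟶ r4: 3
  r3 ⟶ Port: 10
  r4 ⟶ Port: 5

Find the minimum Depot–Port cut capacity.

15

Augment Depot→r1→r3→Port: bottleneck 6, flow now 6.
Augment Depot→r1→r4→Port: bottleneck 3, flow now 9.
Augment Depot→r2→r3→Port: bottleneck 4, flow now 13.
Augment Depot→r2→r4→Port: bottleneck 2, flow now 15.
No augmenting path remains; maximum flow = 15.
By max-flow min-cut, the minimum cut capacity equals the max flow.
In the residual graph, reachable from Depot: {Depot, r1, r2, r3, r4}.
Min-cut edges: r3→Port (10), r4→Port (5); capacity 10 + 5 = 15.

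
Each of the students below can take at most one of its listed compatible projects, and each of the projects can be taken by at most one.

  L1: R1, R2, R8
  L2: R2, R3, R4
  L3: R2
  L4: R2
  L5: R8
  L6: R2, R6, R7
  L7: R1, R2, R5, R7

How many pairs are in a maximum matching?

Unit-capacity flow: source→left, listed edges, right→sink; max matching = max flow.
Augmenting path L1→R1 (+1); matched 1.
Augmenting path L2→R2 (+1); matched 2.
Augmenting path L5→R8 (+1); matched 3.
Augmenting path L6→R6 (+1); matched 4.
Augmenting path L7→R5 (+1); matched 5.
Augmenting path L3→R2→L2→R3 (+1); matched 6.
No augmenting path remains; maximum matching = 6.
König certificate: {L1, L2, L5, L6, L7, R2} is a vertex cover of size 6 (every listed pair touches it), so no matching can be larger.

6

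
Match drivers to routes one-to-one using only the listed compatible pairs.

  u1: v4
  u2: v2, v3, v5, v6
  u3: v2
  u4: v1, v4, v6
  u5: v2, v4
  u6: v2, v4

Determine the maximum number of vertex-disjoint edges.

4

Unit-capacity flow: source→left, listed edges, right→sink; max matching = max flow.
Augmenting path u1→v4 (+1); matched 1.
Augmenting path u2→v2 (+1); matched 2.
Augmenting path u4→v1 (+1); matched 3.
Augmenting path u3→v2→u2→v3 (+1); matched 4.
No augmenting path remains; maximum matching = 4.
König certificate: {u2, u4, v2, v4} is a vertex cover of size 4 (every listed pair touches it), so no matching can be larger.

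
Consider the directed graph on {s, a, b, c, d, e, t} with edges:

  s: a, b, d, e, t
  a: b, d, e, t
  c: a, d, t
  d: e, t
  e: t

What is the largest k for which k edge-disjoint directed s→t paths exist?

4

Assign every edge capacity 1; by Menger, the answer equals the max flow.
Path s→t (+1); total 1.
Path s→a→t (+1); total 2.
Path s→d→t (+1); total 3.
Path s→e→t (+1); total 4.
No residual s→t path; max flow = 4.
Certifying cut of size 4: {s→a, s→d, s→e, s→t}.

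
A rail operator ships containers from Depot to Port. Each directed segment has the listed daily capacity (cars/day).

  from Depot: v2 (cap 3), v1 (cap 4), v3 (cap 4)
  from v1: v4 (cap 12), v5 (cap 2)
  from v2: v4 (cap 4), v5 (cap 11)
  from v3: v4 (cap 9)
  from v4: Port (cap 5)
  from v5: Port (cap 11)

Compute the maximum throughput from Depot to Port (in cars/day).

Augment Depot→v1→v4→Port: bottleneck 4, flow now 4.
Augment Depot→v2→v4→Port: bottleneck 1, flow now 5.
Augment Depot→v2→v5→Port: bottleneck 2, flow now 7.
Augment Depot→v3→v4→v1→v5→Port: bottleneck 2, flow now 9. (uses reverse residual edge)
Augment Depot→v3→v4→v2→v5→Port: bottleneck 1, flow now 10. (uses reverse residual edge)
No augmenting path remains; maximum flow = 10.
In the residual graph, reachable from Depot: {Depot, v1, v3, v4}.
Min-cut edges: Depot→v2 (3), v1→v5 (2), v4→Port (5); capacity 3 + 2 + 5 = 10.
This cut is saturated, so no flow can exceed 10.

10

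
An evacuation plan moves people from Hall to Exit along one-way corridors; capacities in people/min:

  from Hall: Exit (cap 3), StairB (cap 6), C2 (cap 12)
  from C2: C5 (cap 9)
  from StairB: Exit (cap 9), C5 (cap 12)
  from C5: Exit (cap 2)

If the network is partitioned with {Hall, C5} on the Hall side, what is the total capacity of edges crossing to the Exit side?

23

Edges leaving {Hall, C5}: Hall→C2 (12), Hall→StairB (6), Hall→Exit (3), C5→Exit (2).
Cut capacity = 12 + 6 + 3 + 2 = 23.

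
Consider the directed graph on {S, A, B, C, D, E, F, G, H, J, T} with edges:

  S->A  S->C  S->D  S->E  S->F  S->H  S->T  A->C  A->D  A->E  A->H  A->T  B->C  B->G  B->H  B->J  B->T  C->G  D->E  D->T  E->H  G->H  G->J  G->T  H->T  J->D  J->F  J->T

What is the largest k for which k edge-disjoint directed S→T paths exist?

Assign every edge capacity 1; by Menger, the answer equals the max flow.
Path S→T (+1); total 1.
Path S→A→T (+1); total 2.
Path S→D→T (+1); total 3.
Path S→H→T (+1); total 4.
Path S→C→G→T (+1); total 5.
No residual S→T path; max flow = 5.
Certifying cut of size 5: {H→T, S→A, S→C, S→D, S→T}.

5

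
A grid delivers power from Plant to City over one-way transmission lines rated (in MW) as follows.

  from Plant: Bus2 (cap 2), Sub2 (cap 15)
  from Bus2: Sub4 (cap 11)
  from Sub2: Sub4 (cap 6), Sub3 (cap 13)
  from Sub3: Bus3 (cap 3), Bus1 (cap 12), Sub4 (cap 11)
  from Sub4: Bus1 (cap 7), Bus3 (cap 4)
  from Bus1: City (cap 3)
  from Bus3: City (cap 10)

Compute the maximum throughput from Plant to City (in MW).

10

Augment Plant→Bus2→Sub4→Bus1→City: bottleneck 2, flow now 2.
Augment Plant→Sub2→Sub3→Bus1→City: bottleneck 1, flow now 3.
Augment Plant→Sub2→Sub3→Bus3→City: bottleneck 3, flow now 6.
Augment Plant→Sub2→Sub4→Bus3→City: bottleneck 4, flow now 10.
No augmenting path remains; maximum flow = 10.
In the residual graph, reachable from Plant: {Plant, Bus2, Sub2, Sub3, Sub4, Bus1}.
Min-cut edges: Sub3→Bus3 (3), Sub4→Bus3 (4), Bus1→City (3); capacity 3 + 4 + 3 = 10.
This cut is saturated, so no flow can exceed 10.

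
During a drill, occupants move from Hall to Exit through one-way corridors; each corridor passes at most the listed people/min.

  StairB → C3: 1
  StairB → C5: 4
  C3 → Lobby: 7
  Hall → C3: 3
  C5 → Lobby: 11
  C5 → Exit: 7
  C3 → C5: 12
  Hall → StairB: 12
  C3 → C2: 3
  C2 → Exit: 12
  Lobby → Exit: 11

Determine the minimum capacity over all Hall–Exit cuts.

Augment Hall→C3→C5→Exit: bottleneck 3, flow now 3.
Augment Hall→StairB→C5→Exit: bottleneck 4, flow now 7.
Augment Hall→StairB→C3→Lobby→Exit: bottleneck 1, flow now 8.
No augmenting path remains; maximum flow = 8.
By max-flow min-cut, the minimum cut capacity equals the max flow.
In the residual graph, reachable from Hall: {Hall, StairB}.
Min-cut edges: Hall→C3 (3), StairB→C3 (1), StairB→C5 (4); capacity 3 + 1 + 4 = 8.

8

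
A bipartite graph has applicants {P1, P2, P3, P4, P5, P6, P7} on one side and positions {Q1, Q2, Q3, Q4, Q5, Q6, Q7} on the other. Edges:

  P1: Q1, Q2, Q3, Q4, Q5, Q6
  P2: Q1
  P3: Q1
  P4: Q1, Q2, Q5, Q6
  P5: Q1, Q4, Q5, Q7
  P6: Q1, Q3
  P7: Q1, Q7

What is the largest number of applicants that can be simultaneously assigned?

Unit-capacity flow: source→left, listed edges, right→sink; max matching = max flow.
Augmenting path P1→Q1 (+1); matched 1.
Augmenting path P4→Q2 (+1); matched 2.
Augmenting path P5→Q4 (+1); matched 3.
Augmenting path P6→Q3 (+1); matched 4.
Augmenting path P7→Q7 (+1); matched 5.
Augmenting path P2→Q1→P1→Q5 (+1); matched 6.
No augmenting path remains; maximum matching = 6.
König certificate: {P1, P4, P5, P6, P7, Q1} is a vertex cover of size 6 (every listed pair touches it), so no matching can be larger.

6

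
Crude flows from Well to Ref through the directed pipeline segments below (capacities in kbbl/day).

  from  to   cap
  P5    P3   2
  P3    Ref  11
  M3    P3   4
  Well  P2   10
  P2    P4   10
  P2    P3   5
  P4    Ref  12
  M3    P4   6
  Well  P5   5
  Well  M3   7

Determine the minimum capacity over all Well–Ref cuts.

19

Augment Well→P2→P4→Ref: bottleneck 10, flow now 10.
Augment Well→P5→P3→Ref: bottleneck 2, flow now 12.
Augment Well→M3→P4→Ref: bottleneck 2, flow now 14.
Augment Well→M3→P3→Ref: bottleneck 4, flow now 18.
Augment Well→M3→P4→P2→P3→Ref: bottleneck 1, flow now 19. (uses reverse residual edge)
No augmenting path remains; maximum flow = 19.
By max-flow min-cut, the minimum cut capacity equals the max flow.
In the residual graph, reachable from Well: {Well, P5}.
Min-cut edges: Well→P2 (10), Well→M3 (7), P5→P3 (2); capacity 10 + 7 + 2 = 19.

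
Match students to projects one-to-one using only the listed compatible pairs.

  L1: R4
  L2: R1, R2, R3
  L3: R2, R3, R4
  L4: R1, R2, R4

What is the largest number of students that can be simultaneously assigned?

Unit-capacity flow: source→left, listed edges, right→sink; max matching = max flow.
Augmenting path L1→R4 (+1); matched 1.
Augmenting path L2→R1 (+1); matched 2.
Augmenting path L3→R2 (+1); matched 3.
Augmenting path L4→R1→L2→R3 (+1); matched 4.
No augmenting path remains; maximum matching = 4.
König certificate: {L1, L2, L3, L4} is a vertex cover of size 4 (every listed pair touches it), so no matching can be larger.

4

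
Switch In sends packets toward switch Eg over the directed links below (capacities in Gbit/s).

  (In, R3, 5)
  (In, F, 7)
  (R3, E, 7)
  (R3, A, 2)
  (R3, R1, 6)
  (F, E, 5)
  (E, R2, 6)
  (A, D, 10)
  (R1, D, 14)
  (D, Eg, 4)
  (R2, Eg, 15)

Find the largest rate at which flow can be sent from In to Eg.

Augment In→R3→E→R2→Eg: bottleneck 5, flow now 5.
Augment In→F→E→R2→Eg: bottleneck 1, flow now 6.
Augment In→F→E→R3→A→D→Eg: bottleneck 2, flow now 8. (uses reverse residual edge)
Augment In→F→E→R3→R1→D→Eg: bottleneck 2, flow now 10. (uses reverse residual edge)
No augmenting path remains; maximum flow = 10.
In the residual graph, reachable from In: {In, F}.
Min-cut edges: In→R3 (5), F→E (5); capacity 5 + 5 = 10.
This cut is saturated, so no flow can exceed 10.

10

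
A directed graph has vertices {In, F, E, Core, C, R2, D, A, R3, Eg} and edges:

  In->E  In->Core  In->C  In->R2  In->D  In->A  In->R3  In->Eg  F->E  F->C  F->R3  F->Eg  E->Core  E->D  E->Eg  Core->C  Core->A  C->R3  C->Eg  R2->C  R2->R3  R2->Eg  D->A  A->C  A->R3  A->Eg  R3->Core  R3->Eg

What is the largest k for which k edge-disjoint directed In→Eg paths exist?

6

Assign every edge capacity 1; by Menger, the answer equals the max flow.
Path In→Eg (+1); total 1.
Path In→E→Eg (+1); total 2.
Path In→C→Eg (+1); total 3.
Path In→R2→Eg (+1); total 4.
Path In→A→Eg (+1); total 5.
Path In→R3→Eg (+1); total 6.
No residual In→Eg path; max flow = 6.
Certifying cut of size 6: {A→Eg, C→Eg, In→E, In→Eg, In→R2, R3→Eg}.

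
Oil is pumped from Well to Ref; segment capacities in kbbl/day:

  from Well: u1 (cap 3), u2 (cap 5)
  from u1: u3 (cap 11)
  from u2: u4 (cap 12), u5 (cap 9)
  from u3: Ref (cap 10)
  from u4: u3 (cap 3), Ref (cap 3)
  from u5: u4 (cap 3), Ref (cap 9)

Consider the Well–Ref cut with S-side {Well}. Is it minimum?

Given cut capacity: 3 + 5 = 8.
Augment Well→u1→u3→Ref: bottleneck 3, flow now 3.
Augment Well→u2→u4→Ref: bottleneck 3, flow now 6.
Augment Well→u2→u5→Ref: bottleneck 2, flow now 8.
No augmenting path remains; maximum flow = 8.
Cut capacity 8 equals the max flow, so it is a minimum cut.

Yes — it is a minimum cut (capacity 8).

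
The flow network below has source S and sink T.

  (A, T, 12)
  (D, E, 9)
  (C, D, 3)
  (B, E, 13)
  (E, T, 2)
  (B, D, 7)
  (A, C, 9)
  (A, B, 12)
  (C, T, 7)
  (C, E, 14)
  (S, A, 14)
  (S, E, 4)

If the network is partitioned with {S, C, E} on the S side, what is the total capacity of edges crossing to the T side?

Edges leaving {S, C, E}: S→A (14), C→D (3), C→T (7), E→T (2).
Cut capacity = 14 + 3 + 7 + 2 = 26.

26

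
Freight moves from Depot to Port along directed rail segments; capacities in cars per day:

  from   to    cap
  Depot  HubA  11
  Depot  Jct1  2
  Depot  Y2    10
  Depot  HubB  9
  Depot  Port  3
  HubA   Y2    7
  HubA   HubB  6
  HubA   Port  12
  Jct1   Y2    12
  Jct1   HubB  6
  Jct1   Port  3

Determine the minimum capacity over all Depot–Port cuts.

16

Augment Depot→Port: bottleneck 3, flow now 3.
Augment Depot→HubA→Port: bottleneck 11, flow now 14.
Augment Depot→Jct1→Port: bottleneck 2, flow now 16.
No augmenting path remains; maximum flow = 16.
By max-flow min-cut, the minimum cut capacity equals the max flow.
In the residual graph, reachable from Depot: {Depot, Y2, HubB}.
Min-cut edges: Depot→HubA (11), Depot→Jct1 (2), Depot→Port (3); capacity 11 + 2 + 3 = 16.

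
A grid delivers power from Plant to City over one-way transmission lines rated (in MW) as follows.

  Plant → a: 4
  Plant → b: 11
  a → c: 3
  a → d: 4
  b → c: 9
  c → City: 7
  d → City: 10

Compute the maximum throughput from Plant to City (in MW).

Augment Plant→a→c→City: bottleneck 3, flow now 3.
Augment Plant→a→d→City: bottleneck 1, flow now 4.
Augment Plant→b→c→City: bottleneck 4, flow now 8.
Augment Plant→b→c→a→d→City: bottleneck 3, flow now 11. (uses reverse residual edge)
No augmenting path remains; maximum flow = 11.
In the residual graph, reachable from Plant: {Plant, b, c}.
Min-cut edges: Plant→a (4), c→City (7); capacity 4 + 7 = 11.
This cut is saturated, so no flow can exceed 11.

11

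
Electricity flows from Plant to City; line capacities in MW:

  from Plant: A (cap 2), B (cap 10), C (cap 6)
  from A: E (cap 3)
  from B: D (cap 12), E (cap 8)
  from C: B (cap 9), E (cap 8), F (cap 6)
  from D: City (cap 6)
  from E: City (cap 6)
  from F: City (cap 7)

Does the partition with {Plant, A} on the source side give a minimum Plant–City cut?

Given cut capacity: 10 + 6 + 3 = 19.
Augment Plant→A→E→City: bottleneck 2, flow now 2.
Augment Plant→B→D→City: bottleneck 6, flow now 8.
Augment Plant→B→E→City: bottleneck 4, flow now 12.
Augment Plant→C→F→City: bottleneck 6, flow now 18.
No augmenting path remains; maximum flow = 18.
In the residual graph, reachable from Plant: {Plant}.
Min-cut edges: Plant→A (2), Plant→B (10), Plant→C (6); capacity 2 + 10 + 6 = 18.
Cut capacity 19 exceeds the max flow 18, so it is not minimum.

No — its capacity is 19, but the minimum cut has capacity 18.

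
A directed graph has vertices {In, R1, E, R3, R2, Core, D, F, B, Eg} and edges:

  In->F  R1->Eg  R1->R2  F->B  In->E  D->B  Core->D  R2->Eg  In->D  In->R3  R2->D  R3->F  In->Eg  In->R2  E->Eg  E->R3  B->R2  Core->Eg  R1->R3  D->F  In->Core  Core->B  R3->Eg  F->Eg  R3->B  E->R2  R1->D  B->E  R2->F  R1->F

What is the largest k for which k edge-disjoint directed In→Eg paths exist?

6

Assign every edge capacity 1; by Menger, the answer equals the max flow.
Path In→Eg (+1); total 1.
Path In→E→Eg (+1); total 2.
Path In→R3→Eg (+1); total 3.
Path In→R2→Eg (+1); total 4.
Path In→Core→Eg (+1); total 5.
Path In→F→Eg (+1); total 6.
No residual In→Eg path; max flow = 6.
Certifying cut of size 6: {E→Eg, F→Eg, In→Core, In→Eg, R2→Eg, R3→Eg}.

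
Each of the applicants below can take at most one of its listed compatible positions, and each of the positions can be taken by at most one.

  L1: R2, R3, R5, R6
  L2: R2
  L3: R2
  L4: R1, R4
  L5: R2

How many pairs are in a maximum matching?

Unit-capacity flow: source→left, listed edges, right→sink; max matching = max flow.
Augmenting path L1→R2 (+1); matched 1.
Augmenting path L4→R1 (+1); matched 2.
Augmenting path L2→R2→L1→R3 (+1); matched 3.
No augmenting path remains; maximum matching = 3.
König certificate: {L1, L4, R2} is a vertex cover of size 3 (every listed pair touches it), so no matching can be larger.

3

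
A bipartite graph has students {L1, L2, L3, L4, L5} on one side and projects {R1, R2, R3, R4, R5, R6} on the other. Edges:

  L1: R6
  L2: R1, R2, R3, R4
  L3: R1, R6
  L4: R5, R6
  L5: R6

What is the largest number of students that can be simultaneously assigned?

4

Unit-capacity flow: source→left, listed edges, right→sink; max matching = max flow.
Augmenting path L1→R6 (+1); matched 1.
Augmenting path L2→R1 (+1); matched 2.
Augmenting path L4→R5 (+1); matched 3.
Augmenting path L3→R1→L2→R2 (+1); matched 4.
No augmenting path remains; maximum matching = 4.
König certificate: {L2, L3, L4, R6} is a vertex cover of size 4 (every listed pair touches it), so no matching can be larger.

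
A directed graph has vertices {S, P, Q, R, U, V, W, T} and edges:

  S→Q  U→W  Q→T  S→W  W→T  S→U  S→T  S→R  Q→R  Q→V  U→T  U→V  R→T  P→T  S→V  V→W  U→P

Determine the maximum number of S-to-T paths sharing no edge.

Assign every edge capacity 1; by Menger, the answer equals the max flow.
Path S→T (+1); total 1.
Path S→Q→T (+1); total 2.
Path S→R→T (+1); total 3.
Path S→U→T (+1); total 4.
Path S→W→T (+1); total 5.
No residual S→T path; max flow = 5.
Certifying cut of size 5: {S→Q, S→R, S→T, S→U, W→T}.

5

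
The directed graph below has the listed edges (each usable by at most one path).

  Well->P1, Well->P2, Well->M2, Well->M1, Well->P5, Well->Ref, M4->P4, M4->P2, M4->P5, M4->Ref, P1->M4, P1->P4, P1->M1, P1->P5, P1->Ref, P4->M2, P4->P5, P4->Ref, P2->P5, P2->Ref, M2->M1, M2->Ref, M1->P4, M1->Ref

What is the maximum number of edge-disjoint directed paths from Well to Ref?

5

Assign every edge capacity 1; by Menger, the answer equals the max flow.
Path Well→Ref (+1); total 1.
Path Well→P1→Ref (+1); total 2.
Path Well→P2→Ref (+1); total 3.
Path Well→M2→Ref (+1); total 4.
Path Well→M1→Ref (+1); total 5.
No residual Well→Ref path; max flow = 5.
Certifying cut of size 5: {Well→M1, Well→M2, Well→P1, Well→P2, Well→Ref}.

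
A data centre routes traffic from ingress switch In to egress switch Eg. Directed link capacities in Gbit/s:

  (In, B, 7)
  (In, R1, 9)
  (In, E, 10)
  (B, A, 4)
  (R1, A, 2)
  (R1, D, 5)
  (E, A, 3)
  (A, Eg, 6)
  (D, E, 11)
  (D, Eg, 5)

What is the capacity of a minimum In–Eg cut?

Augment In→B→A→Eg: bottleneck 4, flow now 4.
Augment In→R1→A→Eg: bottleneck 2, flow now 6.
Augment In→R1→D→Eg: bottleneck 5, flow now 11.
No augmenting path remains; maximum flow = 11.
By max-flow min-cut, the minimum cut capacity equals the max flow.
In the residual graph, reachable from In: {In, B, R1, E, A}.
Min-cut edges: R1→D (5), A→Eg (6); capacity 5 + 6 = 11.

11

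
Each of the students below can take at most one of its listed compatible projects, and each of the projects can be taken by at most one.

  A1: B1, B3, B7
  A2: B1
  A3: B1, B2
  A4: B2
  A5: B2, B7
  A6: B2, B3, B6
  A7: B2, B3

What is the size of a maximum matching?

Unit-capacity flow: source→left, listed edges, right→sink; max matching = max flow.
Augmenting path A1→B1 (+1); matched 1.
Augmenting path A3→B2 (+1); matched 2.
Augmenting path A5→B7 (+1); matched 3.
Augmenting path A6→B3 (+1); matched 4.
Augmenting path A7→B3→A6→B6 (+1); matched 5.
No augmenting path remains; maximum matching = 5.
König certificate: {A6, B1, B2, B3, B7} is a vertex cover of size 5 (every listed pair touches it), so no matching can be larger.

5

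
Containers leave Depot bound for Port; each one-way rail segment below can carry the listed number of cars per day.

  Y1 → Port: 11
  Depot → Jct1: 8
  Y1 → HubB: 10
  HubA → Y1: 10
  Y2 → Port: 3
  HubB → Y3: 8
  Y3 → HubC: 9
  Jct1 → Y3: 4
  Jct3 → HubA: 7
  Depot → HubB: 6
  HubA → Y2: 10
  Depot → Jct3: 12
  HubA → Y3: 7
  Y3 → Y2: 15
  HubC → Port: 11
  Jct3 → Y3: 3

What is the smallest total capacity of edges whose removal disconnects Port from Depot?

19

Augment Depot→HubB→Y3→HubC→Port: bottleneck 6, flow now 6.
Augment Depot→Jct3→Y3→HubC→Port: bottleneck 3, flow now 9.
Augment Depot→Jct3→HubA→Y1→Port: bottleneck 7, flow now 16.
Augment Depot→Jct1→Y3→Y2→Port: bottleneck 3, flow now 19.
No augmenting path remains; maximum flow = 19.
By max-flow min-cut, the minimum cut capacity equals the max flow.
In the residual graph, reachable from Depot: {Depot, HubB, Jct3, Jct1, Y3, Y2}.
Min-cut edges: Jct3→HubA (7), Y3→HubC (9), Y2→Port (3); capacity 7 + 9 + 3 = 19.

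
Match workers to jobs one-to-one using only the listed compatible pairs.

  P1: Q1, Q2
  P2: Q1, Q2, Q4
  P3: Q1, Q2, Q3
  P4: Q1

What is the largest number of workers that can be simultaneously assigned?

Unit-capacity flow: source→left, listed edges, right→sink; max matching = max flow.
Augmenting path P1→Q1 (+1); matched 1.
Augmenting path P2→Q2 (+1); matched 2.
Augmenting path P3→Q3 (+1); matched 3.
Augmenting path P4→Q1→P1→Q2→P2→Q4 (+1); matched 4.
No augmenting path remains; maximum matching = 4.
König certificate: {P1, P2, P3, P4} is a vertex cover of size 4 (every listed pair touches it), so no matching can be larger.

4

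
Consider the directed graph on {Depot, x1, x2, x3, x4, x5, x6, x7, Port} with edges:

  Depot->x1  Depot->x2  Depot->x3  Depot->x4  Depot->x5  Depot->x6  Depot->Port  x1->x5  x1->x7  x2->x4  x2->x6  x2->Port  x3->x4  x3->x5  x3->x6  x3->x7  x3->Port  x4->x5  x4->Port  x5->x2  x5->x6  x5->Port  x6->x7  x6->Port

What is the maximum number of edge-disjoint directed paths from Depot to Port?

Assign every edge capacity 1; by Menger, the answer equals the max flow.
Path Depot→Port (+1); total 1.
Path Depot→x2→Port (+1); total 2.
Path Depot→x3→Port (+1); total 3.
Path Depot→x4→Port (+1); total 4.
Path Depot→x5→Port (+1); total 5.
Path Depot→x6→Port (+1); total 6.
No residual Depot→Port path; max flow = 6.
Certifying cut of size 6: {Depot→Port, Depot→x3, x2→Port, x4→Port, x5→Port, x6→Port}.

6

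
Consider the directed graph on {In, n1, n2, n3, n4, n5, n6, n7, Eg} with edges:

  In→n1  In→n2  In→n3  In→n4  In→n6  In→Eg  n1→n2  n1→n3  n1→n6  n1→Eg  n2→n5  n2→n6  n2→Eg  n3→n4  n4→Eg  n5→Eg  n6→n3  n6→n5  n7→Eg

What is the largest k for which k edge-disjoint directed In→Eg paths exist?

5

Assign every edge capacity 1; by Menger, the answer equals the max flow.
Path In→Eg (+1); total 1.
Path In→n1→Eg (+1); total 2.
Path In→n2→Eg (+1); total 3.
Path In→n4→Eg (+1); total 4.
Path In→n6→n5→Eg (+1); total 5.
No residual In→Eg path; max flow = 5.
Certifying cut of size 5: {In→Eg, In→n1, In→n2, In→n6, n4→Eg}.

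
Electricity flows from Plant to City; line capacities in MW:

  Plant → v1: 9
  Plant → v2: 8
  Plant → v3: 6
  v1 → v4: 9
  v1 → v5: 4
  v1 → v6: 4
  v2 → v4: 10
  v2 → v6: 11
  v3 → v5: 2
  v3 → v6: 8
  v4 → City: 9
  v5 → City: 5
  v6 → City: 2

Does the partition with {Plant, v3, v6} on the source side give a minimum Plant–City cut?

Given cut capacity: 9 + 8 + 2 + 2 = 21.
Augment Plant→v1→v4→City: bottleneck 9, flow now 9.
Augment Plant→v2→v6→City: bottleneck 2, flow now 11.
Augment Plant→v3→v5→City: bottleneck 2, flow now 13.
Augment Plant→v2→v4→v1→v5→City: bottleneck 3, flow now 16. (uses reverse residual edge)
No augmenting path remains; maximum flow = 16.
In the residual graph, reachable from Plant: {Plant, v1, v2, v3, v4, v5, v6}.
Min-cut edges: v4→City (9), v5→City (5), v6→City (2); capacity 9 + 5 + 2 = 16.
Cut capacity 21 exceeds the max flow 16, so it is not minimum.

No — its capacity is 21, but the minimum cut has capacity 16.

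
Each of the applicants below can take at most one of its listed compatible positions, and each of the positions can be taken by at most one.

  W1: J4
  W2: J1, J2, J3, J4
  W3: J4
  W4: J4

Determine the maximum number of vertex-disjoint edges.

Unit-capacity flow: source→left, listed edges, right→sink; max matching = max flow.
Augmenting path W1→J4 (+1); matched 1.
Augmenting path W2→J1 (+1); matched 2.
No augmenting path remains; maximum matching = 2.
König certificate: {W2, J4} is a vertex cover of size 2 (every listed pair touches it), so no matching can be larger.

2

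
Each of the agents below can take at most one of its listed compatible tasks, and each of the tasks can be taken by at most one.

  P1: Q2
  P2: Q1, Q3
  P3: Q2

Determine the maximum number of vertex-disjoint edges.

Unit-capacity flow: source→left, listed edges, right→sink; max matching = max flow.
Augmenting path P1→Q2 (+1); matched 1.
Augmenting path P2→Q1 (+1); matched 2.
No augmenting path remains; maximum matching = 2.
König certificate: {P2, Q2} is a vertex cover of size 2 (every listed pair touches it), so no matching can be larger.

2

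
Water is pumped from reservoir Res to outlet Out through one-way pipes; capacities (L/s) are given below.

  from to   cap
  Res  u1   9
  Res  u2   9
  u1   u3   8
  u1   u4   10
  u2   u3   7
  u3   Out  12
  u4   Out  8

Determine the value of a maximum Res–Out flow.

16

Augment Res→u1→u3→Out: bottleneck 8, flow now 8.
Augment Res→u1→u4→Out: bottleneck 1, flow now 9.
Augment Res→u2→u3→Out: bottleneck 4, flow now 13.
Augment Res→u2→u3→u1→u4→Out: bottleneck 3, flow now 16. (uses reverse residual edge)
No augmenting path remains; maximum flow = 16.
In the residual graph, reachable from Res: {Res, u2}.
Min-cut edges: Res→u1 (9), u2→u3 (7); capacity 9 + 7 = 16.
This cut is saturated, so no flow can exceed 16.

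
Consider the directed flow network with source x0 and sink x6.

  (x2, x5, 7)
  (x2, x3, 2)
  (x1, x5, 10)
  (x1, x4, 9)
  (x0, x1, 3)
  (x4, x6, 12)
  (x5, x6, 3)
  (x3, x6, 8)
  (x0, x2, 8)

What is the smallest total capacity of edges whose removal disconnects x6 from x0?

8

Augment x0→x1→x4→x6: bottleneck 3, flow now 3.
Augment x0→x2→x3→x6: bottleneck 2, flow now 5.
Augment x0→x2→x5→x6: bottleneck 3, flow now 8.
No augmenting path remains; maximum flow = 8.
By max-flow min-cut, the minimum cut capacity equals the max flow.
In the residual graph, reachable from x0: {x0, x2, x5}.
Min-cut edges: x0→x1 (3), x2→x3 (2), x5→x6 (3); capacity 3 + 2 + 3 = 8.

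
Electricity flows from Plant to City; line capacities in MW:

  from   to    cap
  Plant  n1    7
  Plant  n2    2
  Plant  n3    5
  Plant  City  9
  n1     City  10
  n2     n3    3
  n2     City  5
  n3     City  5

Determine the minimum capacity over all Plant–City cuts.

Augment Plant→City: bottleneck 9, flow now 9.
Augment Plant→n1→City: bottleneck 7, flow now 16.
Augment Plant→n2→City: bottleneck 2, flow now 18.
Augment Plant→n3→City: bottleneck 5, flow now 23.
No augmenting path remains; maximum flow = 23.
By max-flow min-cut, the minimum cut capacity equals the max flow.
In the residual graph, reachable from Plant: {Plant}.
Min-cut edges: Plant→n1 (7), Plant→n2 (2), Plant→n3 (5), Plant→City (9); capacity 7 + 2 + 5 + 9 = 23.

23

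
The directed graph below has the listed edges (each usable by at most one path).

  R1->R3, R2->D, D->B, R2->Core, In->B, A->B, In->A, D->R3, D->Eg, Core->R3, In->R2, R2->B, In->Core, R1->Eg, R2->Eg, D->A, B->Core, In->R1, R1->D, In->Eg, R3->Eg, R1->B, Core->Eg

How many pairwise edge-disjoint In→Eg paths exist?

Assign every edge capacity 1; by Menger, the answer equals the max flow.
Path In→Eg (+1); total 1.
Path In→R2→Eg (+1); total 2.
Path In→R1→Eg (+1); total 3.
Path In→Core→Eg (+1); total 4.
Path In→B→Core→R3→Eg (+1); total 5.
No residual In→Eg path; max flow = 5.
Certifying cut of size 5: {B→Core, In→Core, In→Eg, In→R1, In→R2}.

5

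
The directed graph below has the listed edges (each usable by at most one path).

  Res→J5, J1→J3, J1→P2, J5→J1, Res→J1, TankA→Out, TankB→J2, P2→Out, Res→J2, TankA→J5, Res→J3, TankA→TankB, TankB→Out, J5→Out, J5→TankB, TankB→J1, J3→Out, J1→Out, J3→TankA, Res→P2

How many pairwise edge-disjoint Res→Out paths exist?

Assign every edge capacity 1; by Menger, the answer equals the max flow.
Path Res→J5→Out (+1); total 1.
Path Res→J1→Out (+1); total 2.
Path Res→J3→Out (+1); total 3.
Path Res→P2→Out (+1); total 4.
No residual Res→Out path; max flow = 4.
Certifying cut of size 4: {Res→J1, Res→J3, Res→J5, Res→P2}.

4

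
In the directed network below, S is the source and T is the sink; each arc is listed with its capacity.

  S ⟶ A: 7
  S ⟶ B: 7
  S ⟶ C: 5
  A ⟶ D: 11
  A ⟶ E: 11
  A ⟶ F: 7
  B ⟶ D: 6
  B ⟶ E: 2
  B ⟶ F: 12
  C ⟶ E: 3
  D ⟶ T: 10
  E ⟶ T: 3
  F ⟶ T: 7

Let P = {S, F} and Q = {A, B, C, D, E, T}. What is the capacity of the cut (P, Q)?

26

Edges leaving {S, F}: S→A (7), S→B (7), S→C (5), F→T (7).
Cut capacity = 7 + 7 + 5 + 7 = 26.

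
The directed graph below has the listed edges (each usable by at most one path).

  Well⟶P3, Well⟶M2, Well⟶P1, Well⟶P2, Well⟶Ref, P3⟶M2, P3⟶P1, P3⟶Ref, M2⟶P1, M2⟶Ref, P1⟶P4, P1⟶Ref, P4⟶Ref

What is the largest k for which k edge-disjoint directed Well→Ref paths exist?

4

Assign every edge capacity 1; by Menger, the answer equals the max flow.
Path Well→Ref (+1); total 1.
Path Well→P3→Ref (+1); total 2.
Path Well→M2→Ref (+1); total 3.
Path Well→P1→Ref (+1); total 4.
No residual Well→Ref path; max flow = 4.
Certifying cut of size 4: {Well→M2, Well→P1, Well→P3, Well→Ref}.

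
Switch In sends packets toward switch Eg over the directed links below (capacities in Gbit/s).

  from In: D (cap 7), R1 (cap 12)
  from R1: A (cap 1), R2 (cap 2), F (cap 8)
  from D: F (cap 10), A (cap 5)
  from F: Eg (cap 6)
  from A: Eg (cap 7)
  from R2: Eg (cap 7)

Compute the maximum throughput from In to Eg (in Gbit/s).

Augment In→R1→F→Eg: bottleneck 6, flow now 6.
Augment In→R1→A→Eg: bottleneck 1, flow now 7.
Augment In→R1→R2→Eg: bottleneck 2, flow now 9.
Augment In→D→A→Eg: bottleneck 5, flow now 14.
No augmenting path remains; maximum flow = 14.
In the residual graph, reachable from In: {In, R1, D, F}.
Min-cut edges: R1→A (1), R1→R2 (2), D→A (5), F→Eg (6); capacity 1 + 2 + 5 + 6 = 14.
This cut is saturated, so no flow can exceed 14.

14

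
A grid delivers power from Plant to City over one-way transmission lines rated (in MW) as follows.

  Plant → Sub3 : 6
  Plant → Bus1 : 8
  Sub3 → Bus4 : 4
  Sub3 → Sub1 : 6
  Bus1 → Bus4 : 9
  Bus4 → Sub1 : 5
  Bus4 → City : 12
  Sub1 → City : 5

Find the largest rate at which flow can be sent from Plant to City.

Augment Plant→Sub3→Bus4→City: bottleneck 4, flow now 4.
Augment Plant→Sub3→Sub1→City: bottleneck 2, flow now 6.
Augment Plant→Bus1→Bus4→City: bottleneck 8, flow now 14.
No augmenting path remains; maximum flow = 14.
In the residual graph, reachable from Plant: {Plant}.
Min-cut edges: Plant→Sub3 (6), Plant→Bus1 (8); capacity 6 + 8 = 14.
This cut is saturated, so no flow can exceed 14.

14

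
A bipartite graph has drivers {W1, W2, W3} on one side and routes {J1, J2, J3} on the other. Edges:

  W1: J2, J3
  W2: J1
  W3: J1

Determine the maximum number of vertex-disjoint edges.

Unit-capacity flow: source→left, listed edges, right→sink; max matching = max flow.
Augmenting path W1→J2 (+1); matched 1.
Augmenting path W2→J1 (+1); matched 2.
No augmenting path remains; maximum matching = 2.
König certificate: {W1, J1} is a vertex cover of size 2 (every listed pair touches it), so no matching can be larger.

2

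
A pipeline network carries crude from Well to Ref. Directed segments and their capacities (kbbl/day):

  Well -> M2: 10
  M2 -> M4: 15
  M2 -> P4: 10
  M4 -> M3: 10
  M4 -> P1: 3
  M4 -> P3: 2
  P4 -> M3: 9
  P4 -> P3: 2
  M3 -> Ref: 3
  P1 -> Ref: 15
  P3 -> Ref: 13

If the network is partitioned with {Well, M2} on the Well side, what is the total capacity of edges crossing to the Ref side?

Edges leaving {Well, M2}: M2→M4 (15), M2→P4 (10).
Cut capacity = 15 + 10 = 25.

25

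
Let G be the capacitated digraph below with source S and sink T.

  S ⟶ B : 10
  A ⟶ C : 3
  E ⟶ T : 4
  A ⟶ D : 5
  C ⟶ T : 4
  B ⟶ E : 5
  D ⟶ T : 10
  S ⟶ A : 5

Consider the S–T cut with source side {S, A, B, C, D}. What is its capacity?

Edges leaving {S, A, B, C, D}: B→E (5), C→T (4), D→T (10).
Cut capacity = 5 + 4 + 10 = 19.

19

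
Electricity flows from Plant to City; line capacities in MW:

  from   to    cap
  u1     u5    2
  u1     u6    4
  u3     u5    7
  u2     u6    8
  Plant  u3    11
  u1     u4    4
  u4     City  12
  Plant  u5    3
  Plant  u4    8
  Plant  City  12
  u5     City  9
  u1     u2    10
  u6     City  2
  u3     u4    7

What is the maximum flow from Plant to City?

Augment Plant→City: bottleneck 12, flow now 12.
Augment Plant→u4→City: bottleneck 8, flow now 20.
Augment Plant→u5→City: bottleneck 3, flow now 23.
Augment Plant→u3→u4→City: bottleneck 4, flow now 27.
Augment Plant→u3→u5→City: bottleneck 6, flow now 33.
No augmenting path remains; maximum flow = 33.
In the residual graph, reachable from Plant: {Plant, u3, u4, u5}.
Min-cut edges: Plant→City (12), u4→City (12), u5→City (9); capacity 12 + 12 + 9 = 33.
This cut is saturated, so no flow can exceed 33.

33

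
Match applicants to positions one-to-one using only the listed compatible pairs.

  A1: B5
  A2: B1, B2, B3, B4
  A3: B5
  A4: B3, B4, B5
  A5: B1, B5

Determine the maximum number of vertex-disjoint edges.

4

Unit-capacity flow: source→left, listed edges, right→sink; max matching = max flow.
Augmenting path A1→B5 (+1); matched 1.
Augmenting path A2→B1 (+1); matched 2.
Augmenting path A4→B3 (+1); matched 3.
Augmenting path A5→B1→A2→B2 (+1); matched 4.
No augmenting path remains; maximum matching = 4.
König certificate: {A2, A4, A5, B5} is a vertex cover of size 4 (every listed pair touches it), so no matching can be larger.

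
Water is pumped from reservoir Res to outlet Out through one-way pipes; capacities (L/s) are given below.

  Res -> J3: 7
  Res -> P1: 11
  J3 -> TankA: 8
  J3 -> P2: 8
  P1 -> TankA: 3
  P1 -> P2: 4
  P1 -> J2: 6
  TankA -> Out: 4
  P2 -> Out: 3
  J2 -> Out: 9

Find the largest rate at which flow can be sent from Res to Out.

13

Augment Res→J3→TankA→Out: bottleneck 4, flow now 4.
Augment Res→J3→P2→Out: bottleneck 3, flow now 7.
Augment Res→P1→J2→Out: bottleneck 6, flow now 13.
No augmenting path remains; maximum flow = 13.
In the residual graph, reachable from Res: {Res, J3, P1, TankA, P2}.
Min-cut edges: P1→J2 (6), TankA→Out (4), P2→Out (3); capacity 6 + 4 + 3 = 13.
This cut is saturated, so no flow can exceed 13.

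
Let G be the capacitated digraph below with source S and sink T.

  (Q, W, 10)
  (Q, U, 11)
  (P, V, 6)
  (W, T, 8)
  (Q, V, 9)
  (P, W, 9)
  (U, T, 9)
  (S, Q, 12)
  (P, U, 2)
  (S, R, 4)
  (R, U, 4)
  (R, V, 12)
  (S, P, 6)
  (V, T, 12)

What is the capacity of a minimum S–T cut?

Augment S→P→U→T: bottleneck 2, flow now 2.
Augment S→P→V→T: bottleneck 4, flow now 6.
Augment S→Q→U→T: bottleneck 7, flow now 13.
Augment S→Q→V→T: bottleneck 5, flow now 18.
Augment S→R→V→T: bottleneck 3, flow now 21.
Augment S→R→U→P→W→T: bottleneck 1, flow now 22. (uses reverse residual edge)
No augmenting path remains; maximum flow = 22.
By max-flow min-cut, the minimum cut capacity equals the max flow.
In the residual graph, reachable from S: {S}.
Min-cut edges: S→P (6), S→Q (12), S→R (4); capacity 6 + 12 + 4 = 22.

22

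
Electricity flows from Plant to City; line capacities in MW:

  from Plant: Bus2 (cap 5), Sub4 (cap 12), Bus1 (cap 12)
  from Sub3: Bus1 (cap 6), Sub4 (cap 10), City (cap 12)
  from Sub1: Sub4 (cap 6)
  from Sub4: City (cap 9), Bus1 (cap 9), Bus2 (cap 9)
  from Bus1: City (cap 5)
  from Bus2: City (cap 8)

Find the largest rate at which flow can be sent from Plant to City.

22

Augment Plant→Sub4→City: bottleneck 9, flow now 9.
Augment Plant→Bus1→City: bottleneck 5, flow now 14.
Augment Plant→Bus2→City: bottleneck 5, flow now 19.
Augment Plant→Sub4→Bus2→City: bottleneck 3, flow now 22.
No augmenting path remains; maximum flow = 22.
In the residual graph, reachable from Plant: {Plant, Bus1}.
Min-cut edges: Plant→Sub4 (12), Plant→Bus2 (5), Bus1→City (5); capacity 12 + 5 + 5 = 22.
This cut is saturated, so no flow can exceed 22.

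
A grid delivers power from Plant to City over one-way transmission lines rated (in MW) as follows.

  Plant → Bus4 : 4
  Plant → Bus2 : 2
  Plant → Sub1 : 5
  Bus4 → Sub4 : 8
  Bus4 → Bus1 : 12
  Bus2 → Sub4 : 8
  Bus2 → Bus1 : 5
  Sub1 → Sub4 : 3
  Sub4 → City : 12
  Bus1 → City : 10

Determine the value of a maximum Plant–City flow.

Augment Plant→Bus4→Sub4→City: bottleneck 4, flow now 4.
Augment Plant→Bus2→Sub4→City: bottleneck 2, flow now 6.
Augment Plant→Sub1→Sub4→City: bottleneck 3, flow now 9.
No augmenting path remains; maximum flow = 9.
In the residual graph, reachable from Plant: {Plant, Sub1}.
Min-cut edges: Plant→Bus4 (4), Plant→Bus2 (2), Sub1→Sub4 (3); capacity 4 + 2 + 3 = 9.
This cut is saturated, so no flow can exceed 9.

9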